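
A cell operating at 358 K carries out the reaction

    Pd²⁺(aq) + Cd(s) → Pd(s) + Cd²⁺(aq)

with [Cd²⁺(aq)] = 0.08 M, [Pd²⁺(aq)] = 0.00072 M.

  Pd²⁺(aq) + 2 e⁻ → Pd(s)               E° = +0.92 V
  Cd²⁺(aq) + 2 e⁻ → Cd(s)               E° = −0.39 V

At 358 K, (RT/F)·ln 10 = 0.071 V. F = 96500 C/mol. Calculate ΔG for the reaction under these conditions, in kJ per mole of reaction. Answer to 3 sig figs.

With Pd²⁺/Pd reduced at the cathode, E°cell = +0.92 − (−0.39) = +1.31 V and n = 2.
The reaction quotient is [Cd²⁺(aq)] / [Pd²⁺(aq)] = 111; by Nernst, E = +1.31 − (0.071/2)(2.046) = +1.2374 V.
ΔG = −nFE = −(2)(96500)(+1.2374) J/mol = −239 kJ/mol.

−239 kJ/mol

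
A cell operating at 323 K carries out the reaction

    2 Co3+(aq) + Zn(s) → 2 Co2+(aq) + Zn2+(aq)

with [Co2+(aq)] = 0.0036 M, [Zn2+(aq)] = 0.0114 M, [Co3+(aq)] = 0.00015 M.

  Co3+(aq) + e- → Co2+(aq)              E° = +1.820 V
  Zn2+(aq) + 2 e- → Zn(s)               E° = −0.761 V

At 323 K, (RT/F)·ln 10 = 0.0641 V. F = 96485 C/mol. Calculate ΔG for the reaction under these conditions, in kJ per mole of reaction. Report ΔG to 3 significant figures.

−493 kJ/mol

The standard cell potential is +1.820 − (−0.761) = +2.581 V, with n = 2 electrons in the balanced equation.
Here Q = ([Co2+(aq)]^2·[Zn2+(aq)]) / [Co3+(aq)]^2 = 6.57 (log Q = 0.817), giving E = +2.581 − (0.0641/2)·(0.817) = +2.5548 V.
ΔG = −nFE = −(2)(96485)(+2.5548) J/mol = −493 kJ/mol.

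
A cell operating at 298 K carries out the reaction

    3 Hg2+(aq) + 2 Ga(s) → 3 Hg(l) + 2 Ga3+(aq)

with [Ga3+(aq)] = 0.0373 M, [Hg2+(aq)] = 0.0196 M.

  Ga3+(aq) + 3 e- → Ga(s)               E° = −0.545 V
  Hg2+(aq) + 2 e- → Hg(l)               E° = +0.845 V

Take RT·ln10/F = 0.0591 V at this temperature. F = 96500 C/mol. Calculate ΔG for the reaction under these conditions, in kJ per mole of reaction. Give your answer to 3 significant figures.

With Hg²⁺/Hg reduced at the cathode, E°cell = +0.845 − (−0.545) = +1.390 V and n = 6.
The reaction quotient is [Ga3+(aq)]^2 / [Hg2+(aq)]^3 = 185; by Nernst, E = +1.390 − (0.0591/6)(2.267) = +1.3677 V.
Then ΔG = −nFE = −6 × 96500 × +1.3677 J/mol = −792 kJ/mol.

−792 kJ/mol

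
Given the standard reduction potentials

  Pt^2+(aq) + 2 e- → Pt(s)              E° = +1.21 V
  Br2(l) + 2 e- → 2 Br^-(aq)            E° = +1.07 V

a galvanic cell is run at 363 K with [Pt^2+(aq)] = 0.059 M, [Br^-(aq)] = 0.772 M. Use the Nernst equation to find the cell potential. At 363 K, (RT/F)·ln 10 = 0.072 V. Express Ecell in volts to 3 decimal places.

Pt²⁺/Pt is reduced (cathode, E° = +1.21 V) and Br₂/Br⁻ is oxidized (anode).
E°cell = +1.21 − (+1.07) = +0.14 V, with n = 2 electrons transferred.
The balanced reaction is Pt^2+(aq) + 2 Br^-(aq) → Pt(s) + Br2(l), so Q = 1 / ([Pt^2+(aq)]·[Br^-(aq)]^2) = 28.4 and log Q = 1.454.
E = E° − (0.072/n)·log Q = +0.14 − (0.072/2)(1.454) = +0.088 V.

+0.088 V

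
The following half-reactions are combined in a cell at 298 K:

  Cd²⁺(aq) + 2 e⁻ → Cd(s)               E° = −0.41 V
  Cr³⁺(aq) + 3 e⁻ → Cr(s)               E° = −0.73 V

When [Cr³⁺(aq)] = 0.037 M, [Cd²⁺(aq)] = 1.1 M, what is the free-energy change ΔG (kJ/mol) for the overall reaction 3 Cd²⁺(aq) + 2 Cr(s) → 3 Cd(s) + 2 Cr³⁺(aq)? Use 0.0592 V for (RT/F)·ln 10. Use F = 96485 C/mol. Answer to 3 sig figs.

The standard cell potential is −0.41 − (−0.73) = +0.32 V, with n = 6 electrons in the balanced equation.
Q = [Cr³⁺(aq)]^2 / [Cd²⁺(aq)]^3 = 0.00103, so log Q = −2.988 and E = +0.32 − (0.0592/6)(−2.988) = +0.3495 V.
Finally ΔG = −nFE = −(6)(96485 C/mol)(+0.3495 V) = −202 kJ/mol.

−202 kJ/mol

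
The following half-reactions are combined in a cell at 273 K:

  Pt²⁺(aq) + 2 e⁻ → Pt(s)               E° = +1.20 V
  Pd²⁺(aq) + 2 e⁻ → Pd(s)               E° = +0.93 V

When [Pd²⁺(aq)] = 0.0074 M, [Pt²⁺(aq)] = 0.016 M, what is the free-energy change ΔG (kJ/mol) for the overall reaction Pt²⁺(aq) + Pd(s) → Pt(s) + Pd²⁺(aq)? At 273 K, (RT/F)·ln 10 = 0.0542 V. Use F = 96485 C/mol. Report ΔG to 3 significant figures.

E°cell = +1.20 − (+0.93) = +0.27 V; the balanced reaction transfers n = 2 electrons.
Q = [Pd²⁺(aq)] / [Pt²⁺(aq)] = 0.463, so log Q = −0.335 and E = +0.27 − (0.0542/2)(−0.335) = +0.2791 V.
Then ΔG = −nFE = −2 × 96485 × +0.2791 J/mol = −53.9 kJ/mol.

−53.9 kJ/mol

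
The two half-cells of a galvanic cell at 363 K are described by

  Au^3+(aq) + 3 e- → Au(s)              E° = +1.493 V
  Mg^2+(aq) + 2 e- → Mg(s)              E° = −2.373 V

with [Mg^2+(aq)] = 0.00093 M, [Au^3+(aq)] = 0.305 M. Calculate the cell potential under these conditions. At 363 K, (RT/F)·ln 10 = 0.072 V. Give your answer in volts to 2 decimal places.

Au³⁺/Au is reduced (cathode, E° = +1.493 V) and Mg²⁺/Mg is oxidized (anode).
The standard potential is +1.493 − (−2.373) = +3.866 V and the balanced reaction transfers n = 6 electrons.
Balancing gives 2 Au^3+(aq) + 3 Mg(s) → 2 Au(s) + 3 Mg^2+(aq); hence Q = [Mg^2+(aq)]^3 / [Au^3+(aq)]^2 = 8.65×10^−9 (log Q = −8.063).
E = E° − (0.072/n)·log Q = +3.866 − (0.072/6)(−8.063) = +3.96 V.

+3.96 V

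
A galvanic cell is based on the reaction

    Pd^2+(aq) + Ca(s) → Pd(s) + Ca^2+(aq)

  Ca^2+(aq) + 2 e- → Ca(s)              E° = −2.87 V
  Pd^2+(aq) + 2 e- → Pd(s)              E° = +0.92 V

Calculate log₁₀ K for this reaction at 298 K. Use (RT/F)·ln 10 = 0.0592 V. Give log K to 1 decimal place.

The Pd²⁺/Pd couple is reduced (cathode); E°cell = +0.92 − (−2.87) = +3.79 V with n = 2.
At equilibrium E = 0, so log K = nE°cell / 0.0592 = (2)(+3.79) / 0.0592 = 128.0.

log K = 128.0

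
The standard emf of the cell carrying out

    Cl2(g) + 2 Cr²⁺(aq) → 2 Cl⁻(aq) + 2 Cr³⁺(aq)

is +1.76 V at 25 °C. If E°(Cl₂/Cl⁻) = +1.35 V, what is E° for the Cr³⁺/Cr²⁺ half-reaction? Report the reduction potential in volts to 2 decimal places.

−0.41 V

In the reaction as written the Cl₂/Cl⁻ couple is reduced (cathode) and Cr³⁺/Cr²⁺ is oxidized (anode), so E°cell = E°(Cl₂/Cl⁻) − E°(Cr³⁺/Cr²⁺).
E°(Cr³⁺/Cr²⁺) = E°(cathode) − E°cell = +1.35 − (+1.76) = −0.41 V.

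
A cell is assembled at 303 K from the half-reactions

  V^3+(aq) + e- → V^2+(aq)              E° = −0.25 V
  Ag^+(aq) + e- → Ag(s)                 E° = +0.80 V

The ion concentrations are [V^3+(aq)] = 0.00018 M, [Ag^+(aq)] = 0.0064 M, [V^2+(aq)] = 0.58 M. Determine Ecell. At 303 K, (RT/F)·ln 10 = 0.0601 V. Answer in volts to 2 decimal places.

The Ag⁺/Ag couple has the more positive E°, so it is the cathode; V³⁺/V²⁺ is the anode.
The standard potential is +0.80 − (−0.25) = +1.05 V and the balanced reaction transfers n = 1 electron.
The balanced reaction is Ag^+(aq) + V^2+(aq) → Ag(s) + V^3+(aq), so Q = [V^3+(aq)] / ([Ag^+(aq)]·[V^2+(aq)]) = 0.0485 and log Q = −1.314.
Applying E = E° − (RT ln10/nF)·log Q gives +1.05 − (0.0601/1)(−1.314) = +1.13 V.

+1.13 V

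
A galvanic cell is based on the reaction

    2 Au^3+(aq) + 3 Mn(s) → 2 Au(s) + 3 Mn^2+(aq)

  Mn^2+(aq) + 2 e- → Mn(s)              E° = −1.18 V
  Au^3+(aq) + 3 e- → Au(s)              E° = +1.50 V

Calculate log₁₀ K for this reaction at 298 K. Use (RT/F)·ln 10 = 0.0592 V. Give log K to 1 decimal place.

The Au³⁺/Au couple is reduced (cathode); E°cell = +1.50 − (−1.18) = +2.68 V with n = 6.
At equilibrium E = 0, so log K = nE°cell / 0.0592 = (6)(+2.68) / 0.0592 = 271.6.

log K = 271.6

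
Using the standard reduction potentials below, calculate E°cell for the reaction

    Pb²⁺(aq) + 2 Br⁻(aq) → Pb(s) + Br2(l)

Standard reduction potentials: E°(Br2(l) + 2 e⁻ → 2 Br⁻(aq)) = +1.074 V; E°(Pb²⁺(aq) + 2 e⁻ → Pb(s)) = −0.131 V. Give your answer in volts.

−1.205 V

Pb²⁺(aq) gains electrons, so the Pb²⁺/Pb couple is the cathode; the Br₂/Br⁻ couple is the anode.
E°cell = E°(cathode) − E°(anode) = −0.131 − (+1.074) = −1.205 V.
The negative E°cell means the reaction is non-spontaneous in the direction written.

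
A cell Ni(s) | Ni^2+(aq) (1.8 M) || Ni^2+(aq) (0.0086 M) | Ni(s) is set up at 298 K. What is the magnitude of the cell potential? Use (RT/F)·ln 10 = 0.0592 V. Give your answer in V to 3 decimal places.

0.069 V

For a concentration cell E°cell = 0, since both electrodes use the same couple.
The compartment with the higher Ni^2+(aq) concentration (1.8 M) acts as the cathode; ions are reduced there and produced at the dilute (0.0086 M) anode.
With n = 2, Ecell = −(0.0592/2)·log([dilute]/[conc]) = −(0.0592/2)·log(0.0086/1.8) = +0.069 V.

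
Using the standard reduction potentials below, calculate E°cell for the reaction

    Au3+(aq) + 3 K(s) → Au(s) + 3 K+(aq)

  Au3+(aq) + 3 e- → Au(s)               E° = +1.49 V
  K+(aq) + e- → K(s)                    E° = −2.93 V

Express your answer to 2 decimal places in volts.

+4.42 V

Au3+(aq) gains electrons, so the Au³⁺/Au couple is the cathode; the K⁺/K couple is the anode.
E°cell = E°(cathode) − E°(anode) = +1.49 − (−2.93) = +4.42 V.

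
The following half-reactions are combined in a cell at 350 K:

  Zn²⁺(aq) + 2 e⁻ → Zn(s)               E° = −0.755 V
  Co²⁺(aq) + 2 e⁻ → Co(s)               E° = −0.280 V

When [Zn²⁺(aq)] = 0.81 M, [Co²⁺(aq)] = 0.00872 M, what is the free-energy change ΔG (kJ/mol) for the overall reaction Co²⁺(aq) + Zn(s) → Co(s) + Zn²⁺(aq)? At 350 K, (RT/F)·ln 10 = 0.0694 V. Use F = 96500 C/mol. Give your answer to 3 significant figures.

With Co²⁺/Co reduced at the cathode, E°cell = −0.280 − (−0.755) = +0.475 V and n = 2.
Q = [Zn²⁺(aq)] / [Co²⁺(aq)] = 92.9, so log Q = 1.968 and E = +0.475 − (0.0694/2)(1.968) = +0.4067 V.
Then ΔG = −nFE = −2 × 96500 × +0.4067 J/mol = −78.5 kJ/mol.

−78.5 kJ/mol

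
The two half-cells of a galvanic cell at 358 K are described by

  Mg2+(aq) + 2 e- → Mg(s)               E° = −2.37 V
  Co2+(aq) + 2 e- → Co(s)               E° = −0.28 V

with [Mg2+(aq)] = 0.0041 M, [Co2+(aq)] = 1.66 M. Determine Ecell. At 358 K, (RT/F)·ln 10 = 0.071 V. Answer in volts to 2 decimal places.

The Co²⁺/Co couple has the more positive E°, so it is the cathode; Mg²⁺/Mg is the anode.
E°cell = −0.28 − (−2.37) = +2.09 V, with n = 2 electrons transferred.
Balancing gives Co2+(aq) + Mg(s) → Co(s) + Mg2+(aq); hence Q = [Mg2+(aq)] / [Co2+(aq)] = 0.00247 (log Q = −2.607).
By the Nernst equation, E = +2.09 − (0.071/2)·(−2.607) = +2.18 V.

+2.18 V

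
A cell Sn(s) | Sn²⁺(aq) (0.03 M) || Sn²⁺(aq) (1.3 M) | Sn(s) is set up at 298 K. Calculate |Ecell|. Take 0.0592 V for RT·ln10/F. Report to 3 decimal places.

For a concentration cell E°cell = 0, since both electrodes use the same couple.
The compartment with the higher Sn²⁺(aq) concentration (1.3 M) acts as the cathode; ions are reduced there and produced at the dilute (0.03 M) anode.
With n = 2, Ecell = −(0.0592/2)·log([dilute]/[conc]) = −(0.0592/2)·log(0.03/1.3) = +0.048 V.

0.048 V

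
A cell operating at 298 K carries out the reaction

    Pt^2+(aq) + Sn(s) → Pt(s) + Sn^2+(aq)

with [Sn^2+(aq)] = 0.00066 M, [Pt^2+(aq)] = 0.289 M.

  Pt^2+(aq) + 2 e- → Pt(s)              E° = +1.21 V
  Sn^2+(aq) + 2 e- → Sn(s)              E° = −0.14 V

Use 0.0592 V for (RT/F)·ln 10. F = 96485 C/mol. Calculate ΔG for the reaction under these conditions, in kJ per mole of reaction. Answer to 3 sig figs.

The standard cell potential is +1.21 − (−0.14) = +1.35 V, with n = 2 electrons in the balanced equation.
The reaction quotient is [Sn^2+(aq)] / [Pt^2+(aq)] = 0.00228; by Nernst, E = +1.35 − (0.0592/2)(−2.641) = +1.4282 V.
Then ΔG = −nFE = −2 × 96485 × +1.4282 J/mol = −276 kJ/mol.

−276 kJ/mol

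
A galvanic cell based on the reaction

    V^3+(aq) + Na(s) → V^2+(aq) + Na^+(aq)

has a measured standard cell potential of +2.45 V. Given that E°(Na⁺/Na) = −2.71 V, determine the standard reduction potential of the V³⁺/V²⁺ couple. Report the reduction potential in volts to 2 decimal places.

−0.26 V

In the reaction as written the V³⁺/V²⁺ couple is reduced (cathode) and Na⁺/Na is oxidized (anode), so E°cell = E°(V³⁺/V²⁺) − E°(Na⁺/Na).
E°(V³⁺/V²⁺) = E°cell + E°(anode) = +2.45 + (−2.71) = −0.26 V.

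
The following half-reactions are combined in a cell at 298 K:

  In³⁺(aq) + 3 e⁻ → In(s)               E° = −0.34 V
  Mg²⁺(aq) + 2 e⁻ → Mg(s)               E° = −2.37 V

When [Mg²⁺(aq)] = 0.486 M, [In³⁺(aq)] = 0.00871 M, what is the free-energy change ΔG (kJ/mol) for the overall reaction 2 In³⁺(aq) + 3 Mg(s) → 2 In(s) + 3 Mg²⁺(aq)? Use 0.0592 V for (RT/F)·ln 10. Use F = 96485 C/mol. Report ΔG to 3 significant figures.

−1160 kJ/mol

With In³⁺/In reduced at the cathode, E°cell = −0.34 − (−2.37) = +2.03 V and n = 6.
Here Q = [Mg²⁺(aq)]^3 / [In³⁺(aq)]^2 = 1.51×10^3 (log Q = 3.180), giving E = +2.03 − (0.0592/6)·(3.180) = +1.9986 V.
Finally ΔG = −nFE = −(6)(96485 C/mol)(+1.9986 V) = −1160 kJ/mol.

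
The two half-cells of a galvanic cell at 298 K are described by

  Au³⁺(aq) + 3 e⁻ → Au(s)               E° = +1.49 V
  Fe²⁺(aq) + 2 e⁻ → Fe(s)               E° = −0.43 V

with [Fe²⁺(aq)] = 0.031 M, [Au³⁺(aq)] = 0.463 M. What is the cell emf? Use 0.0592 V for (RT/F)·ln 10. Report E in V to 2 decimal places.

Since E°(Au³⁺/Au) > E°(Fe²⁺/Fe), Au³⁺/Au serves as the cathode.
The standard potential is +1.49 − (−0.43) = +1.92 V and the balanced reaction transfers n = 6 electrons.
For the overall reaction 2 Au³⁺(aq) + 3 Fe(s) → 2 Au(s) + 3 Fe²⁺(aq), Q = [Fe²⁺(aq)]^3 / [Au³⁺(aq)]^2 = 0.000139, giving log Q = −3.857.
E = E° − (0.0592/n)·log Q = +1.92 − (0.0592/6)(−3.857) = +1.96 V.

+1.96 V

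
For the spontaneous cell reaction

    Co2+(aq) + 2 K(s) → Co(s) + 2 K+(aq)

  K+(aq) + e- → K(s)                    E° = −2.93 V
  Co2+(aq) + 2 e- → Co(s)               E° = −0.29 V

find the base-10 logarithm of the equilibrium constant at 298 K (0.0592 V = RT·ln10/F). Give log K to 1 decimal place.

The Co²⁺/Co couple is reduced (cathode); E°cell = −0.29 − (−2.93) = +2.64 V with n = 2.
At equilibrium E = 0, so log K = nE°cell / 0.0592 = (2)(+2.64) / 0.0592 = 89.2.

log K = 89.2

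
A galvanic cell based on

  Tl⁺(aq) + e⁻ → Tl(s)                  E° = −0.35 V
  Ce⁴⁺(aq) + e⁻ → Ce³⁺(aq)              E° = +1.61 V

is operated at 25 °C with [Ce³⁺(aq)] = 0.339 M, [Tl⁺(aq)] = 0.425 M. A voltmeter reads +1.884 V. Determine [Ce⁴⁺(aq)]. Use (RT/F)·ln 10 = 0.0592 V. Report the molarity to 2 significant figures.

The Ce⁴⁺/Ce³⁺ couple has the larger reduction potential, so it is the cathode: E°cell = +1.61 − (−0.35) = +1.96 V and n = 1.
Since E = E° − (0.0592/n)·log Q, log Q = n(E° − E)/0.0592 = 1.284.
The balanced reaction is Ce⁴⁺(aq) + Tl(s) → Ce³⁺(aq) + Tl⁺(aq), so Q = ([Ce³⁺(aq)]·[Tl⁺(aq)]) / [Ce⁴⁺(aq)].
Substituting the known concentrations and solving, log [Ce⁴⁺(aq)] = −2.125 and [Ce⁴⁺(aq)] = 0.0075 M.

0.0075 M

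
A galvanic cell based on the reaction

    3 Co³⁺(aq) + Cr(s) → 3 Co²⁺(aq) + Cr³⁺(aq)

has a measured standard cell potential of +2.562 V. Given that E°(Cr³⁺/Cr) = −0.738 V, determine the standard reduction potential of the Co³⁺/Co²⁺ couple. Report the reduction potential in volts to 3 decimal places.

+1.824 V

In the reaction as written the Co³⁺/Co²⁺ couple is reduced (cathode) and Cr³⁺/Cr is oxidized (anode), so E°cell = E°(Co³⁺/Co²⁺) − E°(Cr³⁺/Cr).
E°(Co³⁺/Co²⁺) = E°cell + E°(anode) = +2.562 + (−0.738) = +1.824 V.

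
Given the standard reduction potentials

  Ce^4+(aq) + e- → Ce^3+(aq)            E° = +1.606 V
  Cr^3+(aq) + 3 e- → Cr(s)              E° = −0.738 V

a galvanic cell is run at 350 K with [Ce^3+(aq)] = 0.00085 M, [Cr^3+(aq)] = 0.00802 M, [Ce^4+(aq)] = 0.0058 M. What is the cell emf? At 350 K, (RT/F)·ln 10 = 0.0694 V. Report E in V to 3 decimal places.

Ce⁴⁺/Ce³⁺ is reduced (cathode, E° = +1.606 V) and Cr³⁺/Cr is oxidized (anode).
E°cell = E°cat − E°an = +1.606 − (−0.738) = +2.344 V; n = 3.
For the overall reaction 3 Ce^4+(aq) + Cr(s) → 3 Ce^3+(aq) + Cr^3+(aq), Q = ([Ce^3+(aq)]^3·[Cr^3+(aq)]) / [Ce^4+(aq)]^3 = 2.52×10^−5, giving log Q = −4.598.
Applying E = E° − (RT ln10/nF)·log Q gives +2.344 − (0.0694/3)(−4.598) = +2.450 V.

+2.450 V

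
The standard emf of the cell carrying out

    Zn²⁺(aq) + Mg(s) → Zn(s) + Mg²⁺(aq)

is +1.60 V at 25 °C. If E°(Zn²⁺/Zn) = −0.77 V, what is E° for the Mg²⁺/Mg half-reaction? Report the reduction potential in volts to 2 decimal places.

−2.37 V

In the reaction as written the Zn²⁺/Zn couple is reduced (cathode) and Mg²⁺/Mg is oxidized (anode), so E°cell = E°(Zn²⁺/Zn) − E°(Mg²⁺/Mg).
E°(Mg²⁺/Mg) = E°(cathode) − E°cell = −0.77 − (+1.60) = −2.37 V.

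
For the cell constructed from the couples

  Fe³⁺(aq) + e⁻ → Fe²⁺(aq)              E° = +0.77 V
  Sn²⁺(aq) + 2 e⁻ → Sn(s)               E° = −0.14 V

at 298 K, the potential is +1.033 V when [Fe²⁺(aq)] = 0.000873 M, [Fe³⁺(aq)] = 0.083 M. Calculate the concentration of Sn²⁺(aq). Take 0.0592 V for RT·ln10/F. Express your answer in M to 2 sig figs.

With Fe³⁺/Fe²⁺ at the cathode and Sn²⁺/Sn at the anode, E°cell = +0.77 − (−0.14) = +0.91 V (n = 2).
Rearranging E = E° − (0.0592/n)·log Q gives log Q = 2(+0.91 − (+1.033))/0.0592 = −4.155.
For 2 Fe³⁺(aq) + Sn(s) → 2 Fe²⁺(aq) + Sn²⁺(aq), the reaction quotient is Q = ([Fe²⁺(aq)]^2·[Sn²⁺(aq)]) / [Fe³⁺(aq)]^2.
Solving for the unknown gives log [Sn²⁺(aq)] = −0.199, so [Sn²⁺(aq)] ≈ 0.63 M.

0.63 M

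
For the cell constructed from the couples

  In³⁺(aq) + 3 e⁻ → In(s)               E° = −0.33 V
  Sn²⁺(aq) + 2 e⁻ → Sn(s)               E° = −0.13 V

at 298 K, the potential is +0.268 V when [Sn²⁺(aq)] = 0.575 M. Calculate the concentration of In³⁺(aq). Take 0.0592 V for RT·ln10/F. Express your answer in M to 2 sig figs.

0.00016 M

The Sn²⁺/Sn couple has the larger reduction potential, so it is the cathode: E°cell = −0.13 − (−0.33) = +0.20 V and n = 6.
From the Nernst equation, log Q = n(E° − E)/0.0592 = 6·(+0.20 − (+0.268))/0.0592 = −6.892.
For 3 Sn²⁺(aq) + 2 In(s) → 3 Sn(s) + 2 In³⁺(aq), the reaction quotient is Q = [In³⁺(aq)]^2 / [Sn²⁺(aq)]^3.
Substituting the known concentrations and solving, log [In³⁺(aq)] = −3.806 and [In³⁺(aq)] = 0.00016 M.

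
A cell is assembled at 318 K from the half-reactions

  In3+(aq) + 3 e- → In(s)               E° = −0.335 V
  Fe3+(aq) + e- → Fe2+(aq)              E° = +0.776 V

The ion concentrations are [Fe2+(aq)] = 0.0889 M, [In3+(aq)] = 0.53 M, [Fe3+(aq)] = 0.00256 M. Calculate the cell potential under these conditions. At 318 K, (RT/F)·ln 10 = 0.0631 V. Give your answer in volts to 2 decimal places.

The Fe³⁺/Fe²⁺ couple has the more positive E°, so it is the cathode; In³⁺/In is the anode.
E°cell = +0.776 − (−0.335) = +1.111 V, with n = 3 electrons transferred.
The balanced reaction is 3 Fe3+(aq) + In(s) → 3 Fe2+(aq) + In3+(aq), so Q = ([Fe2+(aq)]^3·[In3+(aq)]) / [Fe3+(aq)]^3 = 2.22×10^4 and log Q = 4.346.
By the Nernst equation, E = +1.111 − (0.0631/3)·(4.346) = +1.02 V.

+1.02 V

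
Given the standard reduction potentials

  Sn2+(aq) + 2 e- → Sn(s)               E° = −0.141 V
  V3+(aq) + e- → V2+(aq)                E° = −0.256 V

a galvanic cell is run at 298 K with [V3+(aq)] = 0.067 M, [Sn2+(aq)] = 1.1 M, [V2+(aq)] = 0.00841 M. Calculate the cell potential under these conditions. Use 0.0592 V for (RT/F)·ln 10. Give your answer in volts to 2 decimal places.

The Sn²⁺/Sn couple has the more positive E°, so it is the cathode; V³⁺/V²⁺ is the anode.
The standard potential is −0.141 − (−0.256) = +0.115 V and the balanced reaction transfers n = 2 electrons.
Balancing gives Sn2+(aq) + 2 V2+(aq) → Sn(s) + 2 V3+(aq); hence Q = [V3+(aq)]^2 / ([Sn2+(aq)]·[V2+(aq)]^2) = 57.7 (log Q = 1.761).
By the Nernst equation, E = +0.115 − (0.0592/2)·(1.761) = +0.06 V.

+0.06 V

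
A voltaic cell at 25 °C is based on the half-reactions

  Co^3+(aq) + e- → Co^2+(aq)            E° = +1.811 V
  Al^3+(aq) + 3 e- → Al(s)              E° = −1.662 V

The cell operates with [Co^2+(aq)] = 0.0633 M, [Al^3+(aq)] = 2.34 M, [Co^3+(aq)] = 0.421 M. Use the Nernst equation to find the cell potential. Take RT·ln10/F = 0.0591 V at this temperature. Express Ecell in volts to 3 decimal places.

Co³⁺/Co²⁺ is reduced (cathode, E° = +1.811 V) and Al³⁺/Al is oxidized (anode).
The standard potential is +1.811 − (−1.662) = +3.473 V and the balanced reaction transfers n = 3 electrons.
Balancing gives 3 Co^3+(aq) + Al(s) → 3 Co^2+(aq) + Al^3+(aq); hence Q = ([Co^2+(aq)]^3·[Al^3+(aq)]) / [Co^3+(aq)]^3 = 0.00795 (log Q = −2.099).
E = E° − (0.0591/n)·log Q = +3.473 − (0.0591/3)(−2.099) = +3.514 V.

+3.514 V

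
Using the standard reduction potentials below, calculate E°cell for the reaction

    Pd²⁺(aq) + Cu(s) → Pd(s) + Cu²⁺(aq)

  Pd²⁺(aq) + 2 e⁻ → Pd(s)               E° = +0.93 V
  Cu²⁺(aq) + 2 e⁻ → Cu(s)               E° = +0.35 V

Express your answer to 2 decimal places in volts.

Pd²⁺(aq) gains electrons, so the Pd²⁺/Pd couple is the cathode; the Cu²⁺/Cu couple is the anode.
E°cell = E°(cathode) − E°(anode) = +0.93 − (+0.35) = +0.58 V.
The positive value indicates the reaction is spontaneous as written.

+0.58 V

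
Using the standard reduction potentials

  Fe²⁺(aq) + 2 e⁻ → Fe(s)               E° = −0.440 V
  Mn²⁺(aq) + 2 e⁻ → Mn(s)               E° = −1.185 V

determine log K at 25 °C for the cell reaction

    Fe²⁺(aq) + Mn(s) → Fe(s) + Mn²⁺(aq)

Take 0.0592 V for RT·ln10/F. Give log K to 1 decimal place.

The Fe²⁺/Fe couple is reduced (cathode); E°cell = −0.440 − (−1.185) = +0.745 V with n = 2.
At equilibrium E = 0, so log K = nE°cell / 0.0592 = (2)(+0.745) / 0.0592 = 25.2.

log K = 25.2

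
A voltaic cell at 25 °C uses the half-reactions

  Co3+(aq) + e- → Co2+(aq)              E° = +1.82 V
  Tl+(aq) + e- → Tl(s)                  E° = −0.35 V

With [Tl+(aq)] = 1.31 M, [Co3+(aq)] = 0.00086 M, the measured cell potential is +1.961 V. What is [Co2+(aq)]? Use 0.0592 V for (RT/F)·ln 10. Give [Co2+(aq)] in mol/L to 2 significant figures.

The Co³⁺/Co²⁺ couple has the larger reduction potential, so it is the cathode: E°cell = +1.82 − (−0.35) = +2.17 V and n = 1.
From the Nernst equation, log Q = n(E° − E)/0.0592 = 1·(+2.17 − (+1.961))/0.0592 = 3.530.
Balancing electrons gives Co3+(aq) + Tl(s) → Co2+(aq) + Tl+(aq); thus Q = ([Co2+(aq)]·[Tl+(aq)]) / [Co3+(aq)].
Substituting the known concentrations and solving, log [Co2+(aq)] = 0.347 and [Co2+(aq)] = 2.2 M.

2.2 M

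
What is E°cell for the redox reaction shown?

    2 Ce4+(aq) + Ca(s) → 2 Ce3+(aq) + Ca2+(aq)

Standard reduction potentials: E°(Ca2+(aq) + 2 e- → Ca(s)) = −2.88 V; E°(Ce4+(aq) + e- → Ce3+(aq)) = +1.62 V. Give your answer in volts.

+4.50 V

Ce4+(aq) gains electrons, so the Ce⁴⁺/Ce³⁺ couple is the cathode; the Ca²⁺/Ca couple is the anode.
E°cell = E°(cathode) − E°(anode) = +1.62 − (−2.88) = +4.50 V.
The positive value indicates the reaction is spontaneous as written.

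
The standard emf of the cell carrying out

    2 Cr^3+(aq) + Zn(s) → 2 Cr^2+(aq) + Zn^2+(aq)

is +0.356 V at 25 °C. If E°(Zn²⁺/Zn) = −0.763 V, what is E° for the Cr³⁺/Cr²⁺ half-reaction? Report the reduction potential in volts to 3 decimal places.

In the reaction as written the Cr³⁺/Cr²⁺ couple is reduced (cathode) and Zn²⁺/Zn is oxidized (anode), so E°cell = E°(Cr³⁺/Cr²⁺) − E°(Zn²⁺/Zn).
E°(Cr³⁺/Cr²⁺) = E°cell + E°(anode) = +0.356 + (−0.763) = −0.407 V.

−0.407 V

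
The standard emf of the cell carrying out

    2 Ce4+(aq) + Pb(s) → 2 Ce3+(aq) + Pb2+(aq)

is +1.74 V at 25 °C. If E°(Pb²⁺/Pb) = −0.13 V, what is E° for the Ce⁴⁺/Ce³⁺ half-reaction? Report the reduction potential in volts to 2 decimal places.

In the reaction as written the Ce⁴⁺/Ce³⁺ couple is reduced (cathode) and Pb²⁺/Pb is oxidized (anode), so E°cell = E°(Ce⁴⁺/Ce³⁺) − E°(Pb²⁺/Pb).
E°(Ce⁴⁺/Ce³⁺) = E°cell + E°(anode) = +1.74 + (−0.13) = +1.61 V.

+1.61 V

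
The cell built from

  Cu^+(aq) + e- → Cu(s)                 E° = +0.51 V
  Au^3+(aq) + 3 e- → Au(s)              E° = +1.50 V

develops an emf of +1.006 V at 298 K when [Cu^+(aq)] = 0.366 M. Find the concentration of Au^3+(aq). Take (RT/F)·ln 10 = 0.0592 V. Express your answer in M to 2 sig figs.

The Au³⁺/Au couple has the larger reduction potential, so it is the cathode: E°cell = +1.50 − (+0.51) = +0.99 V and n = 3.
Rearranging E = E° − (0.0592/n)·log Q gives log Q = 3(+0.99 − (+1.006))/0.0592 = −0.811.
For Au^3+(aq) + 3 Cu(s) → Au(s) + 3 Cu^+(aq), the reaction quotient is Q = [Cu^+(aq)]^3 / [Au^3+(aq)].
Isolating [Au^3+(aq)] in Q = 10^{−0.811} yields log [Au^3+(aq)] = −0.499, i.e. 0.32 M.

0.32 M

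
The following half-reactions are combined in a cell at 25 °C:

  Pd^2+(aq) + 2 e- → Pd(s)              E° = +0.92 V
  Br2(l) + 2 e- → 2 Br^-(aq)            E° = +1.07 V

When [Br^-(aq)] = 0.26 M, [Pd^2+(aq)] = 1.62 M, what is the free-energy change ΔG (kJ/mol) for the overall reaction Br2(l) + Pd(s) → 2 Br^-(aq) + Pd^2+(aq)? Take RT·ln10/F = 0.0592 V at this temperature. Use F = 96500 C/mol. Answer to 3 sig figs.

E°cell = +1.07 − (+0.92) = +0.15 V; the balanced reaction transfers n = 2 electrons.
Q = [Br^-(aq)]^2·[Pd^2+(aq)] = 0.11, so log Q = −0.961 and E = +0.15 − (0.0592/2)(−0.961) = +0.1784 V.
Then ΔG = −nFE = −2 × 96500 × +0.1784 J/mol = −34.4 kJ/mol.

−34.4 kJ/mol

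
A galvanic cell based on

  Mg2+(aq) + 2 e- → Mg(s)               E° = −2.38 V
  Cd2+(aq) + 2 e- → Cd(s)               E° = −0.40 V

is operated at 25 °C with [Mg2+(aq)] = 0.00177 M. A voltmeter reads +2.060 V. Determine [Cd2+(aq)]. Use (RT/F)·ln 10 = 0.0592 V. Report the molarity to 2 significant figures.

With Cd²⁺/Cd at the cathode and Mg²⁺/Mg at the anode, E°cell = −0.40 − (−2.38) = +1.98 V (n = 2).
From the Nernst equation, log Q = n(E° − E)/0.0592 = 2·(+1.98 − (+2.060))/0.0592 = −2.703.
Balancing electrons gives Cd2+(aq) + Mg(s) → Cd(s) + Mg2+(aq); thus Q = [Mg2+(aq)] / [Cd2+(aq)].
Substituting the known concentrations and solving, log [Cd2+(aq)] = −0.049 and [Cd2+(aq)] = 0.89 M.

0.89 M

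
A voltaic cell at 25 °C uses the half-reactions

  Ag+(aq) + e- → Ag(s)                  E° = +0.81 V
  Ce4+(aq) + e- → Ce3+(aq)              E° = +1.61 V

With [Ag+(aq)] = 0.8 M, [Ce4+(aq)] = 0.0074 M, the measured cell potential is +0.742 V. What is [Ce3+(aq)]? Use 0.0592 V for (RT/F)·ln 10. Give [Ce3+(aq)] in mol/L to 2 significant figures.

Ce⁴⁺/Ce³⁺ is the cathode (higher E°); E°cell = +1.61 − (+0.81) = +0.80 V with n = 1.
From the Nernst equation, log Q = n(E° − E)/0.0592 = 1·(+0.80 − (+0.742))/0.0592 = 0.980.
For Ce4+(aq) + Ag(s) → Ce3+(aq) + Ag+(aq), the reaction quotient is Q = ([Ce3+(aq)]·[Ag+(aq)]) / [Ce4+(aq)].
Substituting the known concentrations and solving, log [Ce3+(aq)] = −1.054 and [Ce3+(aq)] = 0.088 M.

0.088 M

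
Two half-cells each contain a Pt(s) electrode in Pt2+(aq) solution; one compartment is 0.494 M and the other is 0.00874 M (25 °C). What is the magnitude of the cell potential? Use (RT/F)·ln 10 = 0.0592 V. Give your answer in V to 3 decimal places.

0.052 V

For a concentration cell E°cell = 0, since both electrodes use the same couple.
The compartment with the higher Pt2+(aq) concentration (0.494 M) acts as the cathode; ions are reduced there and produced at the dilute (0.00874 M) anode.
With n = 2, Ecell = −(0.0592/2)·log([dilute]/[conc]) = −(0.0592/2)·log(0.00874/0.494) = +0.052 V.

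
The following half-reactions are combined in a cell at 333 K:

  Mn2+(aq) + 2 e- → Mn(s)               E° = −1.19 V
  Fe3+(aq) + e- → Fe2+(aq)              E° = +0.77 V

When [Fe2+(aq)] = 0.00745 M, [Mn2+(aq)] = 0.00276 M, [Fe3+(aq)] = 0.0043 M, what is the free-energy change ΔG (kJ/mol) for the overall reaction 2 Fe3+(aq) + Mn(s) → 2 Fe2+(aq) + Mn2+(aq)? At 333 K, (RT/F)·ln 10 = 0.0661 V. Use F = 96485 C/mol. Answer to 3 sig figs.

The standard cell potential is +0.77 − (−1.19) = +1.96 V, with n = 2 electrons in the balanced equation.
Here Q = ([Fe2+(aq)]^2·[Mn2+(aq)]) / [Fe3+(aq)]^2 = 0.00828 (log Q = −2.082), giving E = +1.96 − (0.0661/2)·(−2.082) = +2.0288 V.
Then ΔG = −nFE = −2 × 96485 × +2.0288 J/mol = −391 kJ/mol.

−391 kJ/mol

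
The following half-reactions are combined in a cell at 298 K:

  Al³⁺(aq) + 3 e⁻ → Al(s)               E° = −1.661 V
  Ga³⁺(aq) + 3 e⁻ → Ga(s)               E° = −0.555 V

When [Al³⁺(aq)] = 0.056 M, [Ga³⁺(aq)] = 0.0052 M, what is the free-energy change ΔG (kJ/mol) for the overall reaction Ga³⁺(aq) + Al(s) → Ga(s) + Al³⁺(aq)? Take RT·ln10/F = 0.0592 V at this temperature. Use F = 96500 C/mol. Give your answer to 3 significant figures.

−314 kJ/mol

With Ga³⁺/Ga reduced at the cathode, E°cell = −0.555 − (−1.661) = +1.106 V and n = 3.
The reaction quotient is [Al³⁺(aq)] / [Ga³⁺(aq)] = 10.8; by Nernst, E = +1.106 − (0.0592/3)(1.032) = +1.0856 V.
Then ΔG = −nFE = −3 × 96500 × +1.0856 J/mol = −314 kJ/mol.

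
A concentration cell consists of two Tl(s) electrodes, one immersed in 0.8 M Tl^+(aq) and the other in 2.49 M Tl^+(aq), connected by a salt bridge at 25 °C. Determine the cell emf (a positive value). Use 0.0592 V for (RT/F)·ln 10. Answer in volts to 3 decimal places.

For a concentration cell E°cell = 0, since both electrodes use the same couple.
The compartment with the higher Tl^+(aq) concentration (2.49 M) acts as the cathode; ions are reduced there and produced at the dilute (0.8 M) anode.
With n = 1, Ecell = −(0.0592/1)·log([dilute]/[conc]) = −(0.0592/1)·log(0.8/2.49) = +0.029 V.

0.029 V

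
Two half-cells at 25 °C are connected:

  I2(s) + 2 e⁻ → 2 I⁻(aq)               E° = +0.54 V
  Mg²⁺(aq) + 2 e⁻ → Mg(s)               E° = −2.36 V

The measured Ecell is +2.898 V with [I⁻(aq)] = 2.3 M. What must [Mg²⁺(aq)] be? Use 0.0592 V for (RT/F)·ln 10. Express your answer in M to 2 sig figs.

I₂/I⁻ is the cathode (higher E°); E°cell = +0.54 − (−2.36) = +2.90 V with n = 2.
From the Nernst equation, log Q = n(E° − E)/0.0592 = 2·(+2.90 − (+2.898))/0.0592 = 0.068.
Balancing electrons gives I2(s) + Mg(s) → 2 I⁻(aq) + Mg²⁺(aq); thus Q = [I⁻(aq)]^2·[Mg²⁺(aq)].
Substituting the known concentrations and solving, log [Mg²⁺(aq)] = −0.655 and [Mg²⁺(aq)] = 0.22 M.

0.22 M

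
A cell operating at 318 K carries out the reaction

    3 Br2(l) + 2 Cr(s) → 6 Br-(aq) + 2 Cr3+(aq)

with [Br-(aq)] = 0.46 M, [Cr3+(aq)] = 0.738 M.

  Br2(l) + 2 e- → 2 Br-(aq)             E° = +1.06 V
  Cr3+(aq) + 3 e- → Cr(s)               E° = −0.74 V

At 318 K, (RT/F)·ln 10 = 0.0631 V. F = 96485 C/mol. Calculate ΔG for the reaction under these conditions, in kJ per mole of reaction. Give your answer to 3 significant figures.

−1060 kJ/mol

The standard cell potential is +1.06 − (−0.74) = +1.80 V, with n = 6 electrons in the balanced equation.
Here Q = [Br-(aq)]^6·[Cr3+(aq)]^2 = 0.00516 (log Q = −2.287), giving E = +1.80 − (0.0631/6)·(−2.287) = +1.8241 V.
Then ΔG = −nFE = −6 × 96485 × +1.8241 J/mol = −1060 kJ/mol.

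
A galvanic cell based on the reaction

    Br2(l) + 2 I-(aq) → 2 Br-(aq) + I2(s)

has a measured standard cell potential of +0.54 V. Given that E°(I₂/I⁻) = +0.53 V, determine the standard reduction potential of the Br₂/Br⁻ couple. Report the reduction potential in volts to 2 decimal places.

+1.07 V

In the reaction as written the Br₂/Br⁻ couple is reduced (cathode) and I₂/I⁻ is oxidized (anode), so E°cell = E°(Br₂/Br⁻) − E°(I₂/I⁻).
E°(Br₂/Br⁻) = E°cell + E°(anode) = +0.54 + (+0.53) = +1.07 V.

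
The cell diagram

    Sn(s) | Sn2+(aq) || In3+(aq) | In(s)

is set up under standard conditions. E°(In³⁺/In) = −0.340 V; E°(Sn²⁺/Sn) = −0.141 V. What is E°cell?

−0.199 V

By convention the left-hand electrode in cell notation is the anode (oxidation) and the right-hand electrode is the cathode (reduction).
E°cell = E°(right) − E°(left) = −0.340 − (−0.141) = −0.199 V.
The negative sign shows that, as written, the cell would require an external voltage to drive the reaction.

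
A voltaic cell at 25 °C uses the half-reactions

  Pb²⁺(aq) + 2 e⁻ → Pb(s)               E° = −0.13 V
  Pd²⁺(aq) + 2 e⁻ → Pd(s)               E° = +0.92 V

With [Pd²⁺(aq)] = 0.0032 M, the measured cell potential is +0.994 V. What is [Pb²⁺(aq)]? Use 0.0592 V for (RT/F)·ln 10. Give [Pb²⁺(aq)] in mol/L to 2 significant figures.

0.25 M

Pd²⁺/Pd is the cathode (higher E°); E°cell = +0.92 − (−0.13) = +1.05 V with n = 2.
Rearranging E = E° − (0.0592/n)·log Q gives log Q = 2(+1.05 − (+0.994))/0.0592 = 1.892.
For Pd²⁺(aq) + Pb(s) → Pd(s) + Pb²⁺(aq), the reaction quotient is Q = [Pb²⁺(aq)] / [Pd²⁺(aq)].
Isolating [Pb²⁺(aq)] in Q = 10^{1.892} yields log [Pb²⁺(aq)] = −0.603, i.e. 0.25 M.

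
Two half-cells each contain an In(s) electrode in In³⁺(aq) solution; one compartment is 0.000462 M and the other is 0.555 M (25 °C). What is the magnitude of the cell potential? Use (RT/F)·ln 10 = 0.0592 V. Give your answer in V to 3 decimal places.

0.061 V

For a concentration cell E°cell = 0, since both electrodes use the same couple.
The compartment with the higher In³⁺(aq) concentration (0.555 M) acts as the cathode; ions are reduced there and produced at the dilute (0.000462 M) anode.
With n = 3, Ecell = −(0.0592/3)·log([dilute]/[conc]) = −(0.0592/3)·log(0.000462/0.555) = +0.061 V.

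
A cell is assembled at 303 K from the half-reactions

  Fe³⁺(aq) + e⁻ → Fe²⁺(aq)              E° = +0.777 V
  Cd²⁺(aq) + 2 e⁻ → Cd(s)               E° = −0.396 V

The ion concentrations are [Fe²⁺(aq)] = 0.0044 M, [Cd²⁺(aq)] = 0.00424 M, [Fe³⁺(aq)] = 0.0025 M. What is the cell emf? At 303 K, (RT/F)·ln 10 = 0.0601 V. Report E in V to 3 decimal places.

Since E°(Fe³⁺/Fe²⁺) > E°(Cd²⁺/Cd), Fe³⁺/Fe²⁺ serves as the cathode.
E°cell = E°cat − E°an = +0.777 − (−0.396) = +1.173 V; n = 2.
Balancing gives 2 Fe³⁺(aq) + Cd(s) → 2 Fe²⁺(aq) + Cd²⁺(aq); hence Q = ([Fe²⁺(aq)]^2·[Cd²⁺(aq)]) / [Fe³⁺(aq)]^2 = 0.0131 (log Q = −1.882).
E = E° − (0.0601/n)·log Q = +1.173 − (0.0601/2)(−1.882) = +1.230 V.

+1.230 V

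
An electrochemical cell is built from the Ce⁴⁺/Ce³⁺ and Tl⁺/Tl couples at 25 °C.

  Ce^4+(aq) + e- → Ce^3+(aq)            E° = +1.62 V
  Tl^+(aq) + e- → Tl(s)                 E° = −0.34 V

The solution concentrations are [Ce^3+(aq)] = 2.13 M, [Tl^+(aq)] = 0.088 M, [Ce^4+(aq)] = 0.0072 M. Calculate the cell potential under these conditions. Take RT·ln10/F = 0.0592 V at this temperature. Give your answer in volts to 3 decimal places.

+1.876 V

Since E°(Ce⁴⁺/Ce³⁺) > E°(Tl⁺/Tl), Ce⁴⁺/Ce³⁺ serves as the cathode.
The standard potential is +1.62 − (−0.34) = +1.96 V and the balanced reaction transfers n = 1 electron.
Balancing gives Ce^4+(aq) + Tl(s) → Ce^3+(aq) + Tl^+(aq); hence Q = ([Ce^3+(aq)]·[Tl^+(aq)]) / [Ce^4+(aq)] = 26 (log Q = 1.416).
Applying E = E° − (RT ln10/nF)·log Q gives +1.96 − (0.0592/1)(1.416) = +1.876 V.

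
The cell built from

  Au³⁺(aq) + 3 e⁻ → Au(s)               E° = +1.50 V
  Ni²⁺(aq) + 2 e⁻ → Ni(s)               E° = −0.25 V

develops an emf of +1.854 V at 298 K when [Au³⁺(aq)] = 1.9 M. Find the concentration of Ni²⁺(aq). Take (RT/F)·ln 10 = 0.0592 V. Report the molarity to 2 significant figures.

The Au³⁺/Au couple has the larger reduction potential, so it is the cathode: E°cell = +1.50 − (−0.25) = +1.75 V and n = 6.
Rearranging E = E° − (0.0592/n)·log Q gives log Q = 6(+1.75 − (+1.854))/0.0592 = −10.541.
Balancing electrons gives 2 Au³⁺(aq) + 3 Ni(s) → 2 Au(s) + 3 Ni²⁺(aq); thus Q = [Ni²⁺(aq)]^3 / [Au³⁺(aq)]^2.
Solving for the unknown gives log [Ni²⁺(aq)] = −3.328, so [Ni²⁺(aq)] ≈ 0.00047 M.

0.00047 M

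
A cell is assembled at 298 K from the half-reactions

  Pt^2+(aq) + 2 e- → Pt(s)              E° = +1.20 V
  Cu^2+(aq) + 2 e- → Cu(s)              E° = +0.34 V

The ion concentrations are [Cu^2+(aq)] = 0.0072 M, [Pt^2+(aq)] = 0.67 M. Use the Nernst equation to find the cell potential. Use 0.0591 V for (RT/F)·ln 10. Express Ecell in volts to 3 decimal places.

+0.918 V

The Pt²⁺/Pt couple has the more positive E°, so it is the cathode; Cu²⁺/Cu is the anode.
E°cell = +1.20 − (+0.34) = +0.86 V, with n = 2 electrons transferred.
The balanced reaction is Pt^2+(aq) + Cu(s) → Pt(s) + Cu^2+(aq), so Q = [Cu^2+(aq)] / [Pt^2+(aq)] = 0.0107 and log Q = −1.969.
Applying E = E° − (RT ln10/nF)·log Q gives +0.86 − (0.0591/2)(−1.969) = +0.918 V.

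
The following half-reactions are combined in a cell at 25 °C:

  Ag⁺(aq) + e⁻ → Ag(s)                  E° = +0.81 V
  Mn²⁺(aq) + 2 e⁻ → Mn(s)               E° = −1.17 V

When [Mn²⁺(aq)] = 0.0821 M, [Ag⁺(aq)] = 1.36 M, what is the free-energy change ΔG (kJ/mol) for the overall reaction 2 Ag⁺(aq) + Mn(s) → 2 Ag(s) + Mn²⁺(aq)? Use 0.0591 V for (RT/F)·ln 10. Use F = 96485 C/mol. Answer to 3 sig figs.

E°cell = +0.81 − (−1.17) = +1.98 V; the balanced reaction transfers n = 2 electrons.
Q = [Mn²⁺(aq)] / [Ag⁺(aq)]^2 = 0.0444, so log Q = −1.353 and E = +1.98 − (0.0591/2)(−1.353) = +2.0200 V.
Finally ΔG = −nFE = −(2)(96485 C/mol)(+2.0200 V) = −390 kJ/mol.

−390 kJ/mol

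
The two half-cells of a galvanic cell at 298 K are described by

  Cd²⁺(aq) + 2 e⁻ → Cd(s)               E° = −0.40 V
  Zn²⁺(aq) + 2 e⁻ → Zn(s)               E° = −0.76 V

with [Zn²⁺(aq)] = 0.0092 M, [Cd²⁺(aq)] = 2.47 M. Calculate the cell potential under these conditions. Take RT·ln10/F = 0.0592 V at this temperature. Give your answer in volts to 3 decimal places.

+0.432 V

The Cd²⁺/Cd couple has the more positive E°, so it is the cathode; Zn²⁺/Zn is the anode.
E°cell = −0.40 − (−0.76) = +0.36 V, with n = 2 electrons transferred.
For the overall reaction Cd²⁺(aq) + Zn(s) → Cd(s) + Zn²⁺(aq), Q = [Zn²⁺(aq)] / [Cd²⁺(aq)] = 0.00372, giving log Q = −2.429.
E = E° − (0.0592/n)·log Q = +0.36 − (0.0592/2)(−2.429) = +0.432 V.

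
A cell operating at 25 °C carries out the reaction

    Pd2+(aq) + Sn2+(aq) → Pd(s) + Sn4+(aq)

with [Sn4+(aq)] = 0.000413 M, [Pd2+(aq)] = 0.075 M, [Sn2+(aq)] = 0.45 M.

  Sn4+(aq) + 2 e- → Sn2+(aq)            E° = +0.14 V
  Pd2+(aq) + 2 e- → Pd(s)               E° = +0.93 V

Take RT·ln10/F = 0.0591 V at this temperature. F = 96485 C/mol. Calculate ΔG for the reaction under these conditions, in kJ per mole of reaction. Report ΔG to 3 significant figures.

With Pd²⁺/Pd reduced at the cathode, E°cell = +0.93 − (+0.14) = +0.79 V and n = 2.
Q = [Sn4+(aq)] / ([Pd2+(aq)]·[Sn2+(aq)]) = 0.0122, so log Q = −1.912 and E = +0.79 − (0.0591/2)(−1.912) = +0.8465 V.
Then ΔG = −nFE = −2 × 96485 × +0.8465 J/mol = −163 kJ/mol.

−163 kJ/mol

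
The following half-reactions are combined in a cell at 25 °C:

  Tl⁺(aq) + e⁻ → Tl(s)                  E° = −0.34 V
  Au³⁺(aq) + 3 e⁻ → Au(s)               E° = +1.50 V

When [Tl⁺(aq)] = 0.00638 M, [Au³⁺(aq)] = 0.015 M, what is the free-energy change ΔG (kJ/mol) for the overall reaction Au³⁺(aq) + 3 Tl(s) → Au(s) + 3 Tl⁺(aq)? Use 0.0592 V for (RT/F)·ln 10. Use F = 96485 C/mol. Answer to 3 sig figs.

−560 kJ/mol

The standard cell potential is +1.50 − (−0.34) = +1.84 V, with n = 3 electrons in the balanced equation.
Q = [Tl⁺(aq)]^3 / [Au³⁺(aq)] = 1.73×10^−5, so log Q = −4.762 and E = +1.84 − (0.0592/3)(−4.762) = +1.9340 V.
Then ΔG = −nFE = −3 × 96485 × +1.9340 J/mol = −560 kJ/mol.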